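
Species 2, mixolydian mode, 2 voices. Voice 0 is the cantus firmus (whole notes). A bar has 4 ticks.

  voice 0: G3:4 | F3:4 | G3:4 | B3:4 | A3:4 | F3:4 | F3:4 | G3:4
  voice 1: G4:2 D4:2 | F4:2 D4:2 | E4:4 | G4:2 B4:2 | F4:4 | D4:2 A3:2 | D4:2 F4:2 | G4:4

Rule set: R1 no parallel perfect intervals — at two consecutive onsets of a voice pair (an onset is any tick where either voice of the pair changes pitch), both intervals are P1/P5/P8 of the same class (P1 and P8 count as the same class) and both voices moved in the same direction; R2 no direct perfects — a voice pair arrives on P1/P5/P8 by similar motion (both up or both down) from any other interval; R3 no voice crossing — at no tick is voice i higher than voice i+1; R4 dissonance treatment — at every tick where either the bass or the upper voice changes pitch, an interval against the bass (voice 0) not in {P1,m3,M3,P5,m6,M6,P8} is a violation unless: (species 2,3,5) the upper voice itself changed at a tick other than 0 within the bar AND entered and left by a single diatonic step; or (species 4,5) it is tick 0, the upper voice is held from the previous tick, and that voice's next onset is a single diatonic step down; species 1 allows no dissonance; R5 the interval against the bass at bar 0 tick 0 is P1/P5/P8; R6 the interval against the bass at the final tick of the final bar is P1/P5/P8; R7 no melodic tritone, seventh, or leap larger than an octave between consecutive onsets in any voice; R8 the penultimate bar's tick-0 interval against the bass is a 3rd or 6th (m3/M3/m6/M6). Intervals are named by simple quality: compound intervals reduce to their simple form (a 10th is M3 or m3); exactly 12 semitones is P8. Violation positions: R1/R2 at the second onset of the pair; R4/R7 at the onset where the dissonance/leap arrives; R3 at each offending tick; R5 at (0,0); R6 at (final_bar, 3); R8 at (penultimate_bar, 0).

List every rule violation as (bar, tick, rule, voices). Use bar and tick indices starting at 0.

(4, 0, R7, (1,))
(7, 0, R1, (0, 1))

bar 0: v0=G3 v1=G4 downbeat P8
bar 1: v0=F3 v1=F4 downbeat P8
bar 2: v0=G3 v1=E4 downbeat M6
bar 3: v0=B3 v1=G4 downbeat m6
bar 4: v0=A3 v1=F4 downbeat m6
bar 5: v0=F3 v1=D4 downbeat M6
bar 6: v0=F3 v1=D4 downbeat M6
bar 7: v0=G3 v1=G4 downbeat P8
  -> R7 @ bar 4 tick 0 v(1,): B4->F4 leap 6st
  -> R1 @ bar 7 tick 0 v(0, 1): F3/F4 P8 -> G3/G4 P8 similar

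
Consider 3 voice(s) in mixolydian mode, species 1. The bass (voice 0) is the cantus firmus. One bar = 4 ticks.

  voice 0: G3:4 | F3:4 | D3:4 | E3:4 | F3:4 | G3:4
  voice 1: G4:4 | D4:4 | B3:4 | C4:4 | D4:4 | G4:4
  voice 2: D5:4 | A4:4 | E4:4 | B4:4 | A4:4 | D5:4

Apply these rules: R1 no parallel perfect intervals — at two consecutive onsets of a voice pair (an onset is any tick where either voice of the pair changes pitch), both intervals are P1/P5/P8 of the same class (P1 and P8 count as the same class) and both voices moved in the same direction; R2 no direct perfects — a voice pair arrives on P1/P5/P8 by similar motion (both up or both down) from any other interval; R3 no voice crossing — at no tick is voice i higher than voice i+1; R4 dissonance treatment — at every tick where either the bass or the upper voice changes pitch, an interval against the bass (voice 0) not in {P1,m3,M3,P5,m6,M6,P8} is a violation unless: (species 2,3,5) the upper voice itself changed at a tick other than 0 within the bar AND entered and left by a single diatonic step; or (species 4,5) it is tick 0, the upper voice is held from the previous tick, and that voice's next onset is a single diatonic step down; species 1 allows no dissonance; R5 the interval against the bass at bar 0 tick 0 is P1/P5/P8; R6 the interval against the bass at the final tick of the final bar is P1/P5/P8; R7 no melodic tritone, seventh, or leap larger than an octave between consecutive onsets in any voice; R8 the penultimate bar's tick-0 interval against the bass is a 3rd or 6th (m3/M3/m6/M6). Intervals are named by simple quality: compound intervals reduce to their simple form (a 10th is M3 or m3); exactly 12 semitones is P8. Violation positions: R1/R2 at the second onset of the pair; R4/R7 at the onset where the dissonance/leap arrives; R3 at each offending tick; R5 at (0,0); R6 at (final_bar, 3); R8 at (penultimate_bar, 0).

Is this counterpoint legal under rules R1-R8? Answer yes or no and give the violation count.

No (6 violations)

bar 0: v0=G3 v1=G4 v2=D5 (P5)
bar 1: v0=F3 v1=D4 v2=A4 (M3)
bar 2: v0=D3 v1=B3 v2=E4 (M2)
bar 3: v0=E3 v1=C4 v2=B4 (P5)
bar 4: v0=F3 v1=D4 v2=A4 (M3)
bar 5: v0=G3 v1=G4 v2=D5 (P5)
  R1 @ bar1.0: G4/D5 P5 -> D4/A4 P5 similar
  R4 @ bar2.0: D3/E4 M2 untreated
  R2 @ bar3.0: D3/E4 M2 -> E3/B4 P5 similar
  R1 @ bar5.0: D4/A4 P5 -> G4/D5 P5 similar
  R2 @ bar5.0: F3/D4 M6 -> G3/G4 P8 similar
  R2 @ bar5.0: F3/A4 M3 -> G3/D5 P5 similar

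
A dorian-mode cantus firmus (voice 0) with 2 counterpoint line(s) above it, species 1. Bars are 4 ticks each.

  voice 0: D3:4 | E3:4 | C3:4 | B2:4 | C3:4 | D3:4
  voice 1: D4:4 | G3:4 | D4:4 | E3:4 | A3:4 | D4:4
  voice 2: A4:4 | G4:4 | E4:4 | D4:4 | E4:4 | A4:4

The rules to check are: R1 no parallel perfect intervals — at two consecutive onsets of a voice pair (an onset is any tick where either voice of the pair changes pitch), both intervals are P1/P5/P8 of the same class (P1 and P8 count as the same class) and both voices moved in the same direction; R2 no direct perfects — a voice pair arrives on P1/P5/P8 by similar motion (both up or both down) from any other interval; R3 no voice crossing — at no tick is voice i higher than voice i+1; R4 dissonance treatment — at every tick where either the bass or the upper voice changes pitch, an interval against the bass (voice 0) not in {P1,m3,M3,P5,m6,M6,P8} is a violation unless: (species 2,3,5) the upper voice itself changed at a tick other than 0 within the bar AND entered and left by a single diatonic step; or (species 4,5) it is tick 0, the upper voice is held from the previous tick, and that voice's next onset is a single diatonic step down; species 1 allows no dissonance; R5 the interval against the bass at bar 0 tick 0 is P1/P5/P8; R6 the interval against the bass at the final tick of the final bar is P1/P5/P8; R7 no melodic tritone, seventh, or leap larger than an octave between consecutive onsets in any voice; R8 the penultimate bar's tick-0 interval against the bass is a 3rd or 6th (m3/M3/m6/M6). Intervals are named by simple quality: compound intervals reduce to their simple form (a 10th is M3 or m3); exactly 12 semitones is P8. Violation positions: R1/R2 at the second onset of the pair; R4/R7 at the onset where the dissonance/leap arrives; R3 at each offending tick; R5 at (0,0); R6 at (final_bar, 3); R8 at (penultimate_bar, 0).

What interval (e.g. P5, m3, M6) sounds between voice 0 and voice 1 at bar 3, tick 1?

voice 0=B2 voice 1=E3 -> P4

P4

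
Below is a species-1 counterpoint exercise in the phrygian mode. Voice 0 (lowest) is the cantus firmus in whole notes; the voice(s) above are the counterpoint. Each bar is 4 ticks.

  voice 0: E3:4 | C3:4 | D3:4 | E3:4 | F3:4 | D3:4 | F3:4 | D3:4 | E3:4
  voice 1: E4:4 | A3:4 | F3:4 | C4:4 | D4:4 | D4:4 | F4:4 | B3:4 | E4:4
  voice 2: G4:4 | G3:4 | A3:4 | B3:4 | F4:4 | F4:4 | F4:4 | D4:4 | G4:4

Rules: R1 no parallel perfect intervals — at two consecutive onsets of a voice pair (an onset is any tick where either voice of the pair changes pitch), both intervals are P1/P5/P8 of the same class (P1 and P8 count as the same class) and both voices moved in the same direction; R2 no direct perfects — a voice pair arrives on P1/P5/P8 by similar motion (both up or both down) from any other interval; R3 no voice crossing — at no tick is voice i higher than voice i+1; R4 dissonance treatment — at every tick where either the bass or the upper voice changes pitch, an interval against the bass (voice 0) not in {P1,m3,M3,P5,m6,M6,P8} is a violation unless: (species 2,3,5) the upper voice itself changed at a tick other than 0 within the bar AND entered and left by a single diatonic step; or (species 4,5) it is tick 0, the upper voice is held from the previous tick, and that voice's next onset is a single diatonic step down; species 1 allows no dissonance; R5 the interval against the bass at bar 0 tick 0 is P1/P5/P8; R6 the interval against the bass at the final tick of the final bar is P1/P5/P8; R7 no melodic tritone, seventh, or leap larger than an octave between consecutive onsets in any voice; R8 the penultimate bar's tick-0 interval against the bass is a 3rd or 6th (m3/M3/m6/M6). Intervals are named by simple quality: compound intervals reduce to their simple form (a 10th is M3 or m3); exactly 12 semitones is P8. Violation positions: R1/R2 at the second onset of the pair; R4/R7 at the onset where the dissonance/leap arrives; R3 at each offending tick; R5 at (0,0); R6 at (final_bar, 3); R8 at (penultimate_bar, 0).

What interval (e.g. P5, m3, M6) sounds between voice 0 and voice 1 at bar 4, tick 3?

M6

voice 0=F3 voice 1=D4 -> M6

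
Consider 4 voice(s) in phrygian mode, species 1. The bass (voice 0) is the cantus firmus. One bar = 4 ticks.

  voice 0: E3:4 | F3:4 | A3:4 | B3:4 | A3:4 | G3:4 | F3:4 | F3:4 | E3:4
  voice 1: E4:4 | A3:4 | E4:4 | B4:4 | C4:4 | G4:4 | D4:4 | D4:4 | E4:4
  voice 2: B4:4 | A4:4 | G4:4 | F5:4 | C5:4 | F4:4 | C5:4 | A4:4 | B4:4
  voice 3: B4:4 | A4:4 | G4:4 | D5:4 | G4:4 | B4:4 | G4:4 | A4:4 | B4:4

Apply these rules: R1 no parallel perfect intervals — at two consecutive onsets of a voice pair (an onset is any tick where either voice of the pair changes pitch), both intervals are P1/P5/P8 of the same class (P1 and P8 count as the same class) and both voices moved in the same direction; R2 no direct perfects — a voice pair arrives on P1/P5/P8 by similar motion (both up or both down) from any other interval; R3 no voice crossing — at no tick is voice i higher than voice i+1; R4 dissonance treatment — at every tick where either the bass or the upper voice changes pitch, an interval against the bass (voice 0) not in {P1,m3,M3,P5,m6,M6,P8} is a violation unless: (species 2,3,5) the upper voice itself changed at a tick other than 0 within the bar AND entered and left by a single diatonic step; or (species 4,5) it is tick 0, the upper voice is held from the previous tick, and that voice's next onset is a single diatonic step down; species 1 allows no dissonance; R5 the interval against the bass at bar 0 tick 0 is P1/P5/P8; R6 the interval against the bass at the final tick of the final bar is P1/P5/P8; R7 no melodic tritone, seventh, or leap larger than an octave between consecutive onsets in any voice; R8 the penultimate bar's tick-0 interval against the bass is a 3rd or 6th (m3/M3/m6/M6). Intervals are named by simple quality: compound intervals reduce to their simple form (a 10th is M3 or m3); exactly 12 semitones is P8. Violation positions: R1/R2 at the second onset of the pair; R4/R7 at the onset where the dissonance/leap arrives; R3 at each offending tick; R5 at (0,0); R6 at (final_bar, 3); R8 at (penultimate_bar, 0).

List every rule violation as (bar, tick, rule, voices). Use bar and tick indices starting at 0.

bar 0: v0=E3 v1=E4 v2=B4 v3=B4 downbeat P5
bar 1: v0=F3 v1=A3 v2=A4 v3=A4 downbeat M3
bar 2: v0=A3 v1=E4 v2=G4 v3=G4 downbeat m7
bar 3: v0=B3 v1=B4 v2=F5 v3=D5 downbeat m3
bar 4: v0=A3 v1=C4 v2=C5 v3=G4 downbeat m7
bar 5: v0=G3 v1=G4 v2=F4 v3=B4 downbeat M3
bar 6: v0=F3 v1=D4 v2=C5 v3=G4 downbeat M2
bar 7: v0=F3 v1=D4 v2=A4 v3=A4 downbeat M3
bar 8: v0=E3 v1=E4 v2=B4 v3=B4 downbeat P5
  -> R1 @ bar 1 tick 0 v(2, 3): B4/B4 P1 -> A4/A4 P1 similar
  -> R2 @ bar 1 tick 0 v(1, 2): E4/B4 P5 -> A3/A4 P8 similar
  -> R2 @ bar 1 tick 0 v(1, 3): E4/B4 P5 -> A3/A4 P8 similar
  -> R1 @ bar 2 tick 0 v(2, 3): A4/A4 P1 -> G4/G4 P1 similar
  -> R2 @ bar 2 tick 0 v(0, 1): F3/A3 M3 -> A3/E4 P5 similar
  -> R4 @ bar 2 tick 0 v(0, 2): A3/G4 m7 untreated
  -> R4 @ bar 2 tick 0 v(0, 3): A3/G4 m7 untreated
  -> R2 @ bar 3 tick 0 v(0, 1): A3/E4 P5 -> B3/B4 P8 similar
  -> R3 @ bar 3 tick 0 v(2, 3): F5 above D5
  -> R4 @ bar 3 tick 0 v(0, 2): B3/F5 TT untreated
  -> R7 @ bar 3 tick 0 v(2,): G4->F5 leap 10st
  -> R3 @ bar 3 tick 1 v(2, 3): F5 above D5
  -> R3 @ bar 3 tick 2 v(2, 3): F5 above D5
  -> R3 @ bar 3 tick 3 v(2, 3): F5 above D5
  -> R2 @ bar 4 tick 0 v(1, 2): B4/F5 TT -> C4/C5 P8 similar
  -> R2 @ bar 4 tick 0 v(1, 3): B4/D5 m3 -> C4/G4 P5 similar
  -> R3 @ bar 4 tick 0 v(2, 3): C5 above G4
  -> R4 @ bar 4 tick 0 v(0, 3): A3/G4 m7 untreated
  -> R7 @ bar 4 tick 0 v(1,): B4->C4 leap 11st
  -> R3 @ bar 4 tick 1 v(2, 3): C5 above G4
  -> R3 @ bar 4 tick 2 v(2, 3): C5 above G4
  -> R3 @ bar 4 tick 3 v(2, 3): C5 above G4
  -> R3 @ bar 5 tick 0 v(1, 2): G4 above F4
  -> R4 @ bar 5 tick 0 v(0, 2): G3/F4 m7 untreated
  -> R3 @ bar 5 tick 1 v(1, 2): G4 above F4
  -> R3 @ bar 5 tick 2 v(1, 2): G4 above F4
  -> R3 @ bar 5 tick 3 v(1, 2): G4 above F4
  -> R3 @ bar 6 tick 0 v(2, 3): C5 above G4
  -> R4 @ bar 6 tick 0 v(0, 3): F3/G4 M2 untreated
  -> R3 @ bar 6 tick 1 v(2, 3): C5 above G4
  -> R3 @ bar 6 tick 2 v(2, 3): C5 above G4
  -> R3 @ bar 6 tick 3 v(2, 3): C5 above G4
  -> R1 @ bar 8 tick 0 v(1, 2): D4/A4 P5 -> E4/B4 P5 similar
  -> R1 @ bar 8 tick 0 v(1, 3): D4/A4 P5 -> E4/B4 P5 similar
  -> R1 @ bar 8 tick 0 v(2, 3): A4/A4 P1 -> B4/B4 P1 similar

(1, 0, R1, (2, 3))
(1, 0, R2, (1, 2))
(1, 0, R2, (1, 3))
(2, 0, R1, (2, 3))
(2, 0, R2, (0, 1))
(2, 0, R4, (0, 2))
(2, 0, R4, (0, 3))
(3, 0, R2, (0, 1))
(3, 0, R3, (2, 3))
(3, 0, R4, (0, 2))
(3, 0, R7, (2,))
(3, 1, R3, (2, 3))
(3, 2, R3, (2, 3))
(3, 3, R3, (2, 3))
(4, 0, R2, (1, 2))
(4, 0, R2, (1, 3))
(4, 0, R3, (2, 3))
(4, 0, R4, (0, 3))
(4, 0, R7, (1,))
(4, 1, R3, (2, 3))
(4, 2, R3, (2, 3))
(4, 3, R3, (2, 3))
(5, 0, R3, (1, 2))
(5, 0, R4, (0, 2))
(5, 1, R3, (1, 2))
(5, 2, R3, (1, 2))
(5, 3, R3, (1, 2))
(6, 0, R3, (2, 3))
(6, 0, R4, (0, 3))
(6, 1, R3, (2, 3))
(6, 2, R3, (2, 3))
(6, 3, R3, (2, 3))
(8, 0, R1, (1, 2))
(8, 0, R1, (1, 3))
(8, 0, R1, (2, 3))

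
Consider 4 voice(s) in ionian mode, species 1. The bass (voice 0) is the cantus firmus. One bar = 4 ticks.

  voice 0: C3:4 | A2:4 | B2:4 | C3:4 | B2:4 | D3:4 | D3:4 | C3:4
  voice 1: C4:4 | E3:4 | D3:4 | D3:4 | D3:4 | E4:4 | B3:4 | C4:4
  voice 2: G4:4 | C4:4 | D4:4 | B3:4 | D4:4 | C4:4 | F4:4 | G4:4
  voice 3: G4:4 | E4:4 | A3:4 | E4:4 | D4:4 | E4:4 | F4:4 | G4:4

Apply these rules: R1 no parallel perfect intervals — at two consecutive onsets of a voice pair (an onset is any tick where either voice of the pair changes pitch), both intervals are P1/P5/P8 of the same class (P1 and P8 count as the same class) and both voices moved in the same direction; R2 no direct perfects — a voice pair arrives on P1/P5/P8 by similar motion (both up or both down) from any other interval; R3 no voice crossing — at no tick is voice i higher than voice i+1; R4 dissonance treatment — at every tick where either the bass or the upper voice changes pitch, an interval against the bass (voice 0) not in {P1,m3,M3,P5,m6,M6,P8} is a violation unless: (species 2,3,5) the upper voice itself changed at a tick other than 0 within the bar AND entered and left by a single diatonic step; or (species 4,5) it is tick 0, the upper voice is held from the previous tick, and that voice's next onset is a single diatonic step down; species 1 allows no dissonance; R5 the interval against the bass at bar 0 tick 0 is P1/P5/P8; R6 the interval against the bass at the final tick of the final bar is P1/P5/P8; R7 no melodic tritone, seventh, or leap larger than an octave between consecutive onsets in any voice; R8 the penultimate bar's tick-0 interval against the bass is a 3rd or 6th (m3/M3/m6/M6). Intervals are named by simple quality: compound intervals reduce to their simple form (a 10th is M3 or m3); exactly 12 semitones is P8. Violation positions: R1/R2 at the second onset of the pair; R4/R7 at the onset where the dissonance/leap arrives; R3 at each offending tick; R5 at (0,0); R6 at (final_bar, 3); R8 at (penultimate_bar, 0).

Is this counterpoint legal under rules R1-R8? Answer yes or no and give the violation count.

bar 0: v0=C3 v1=C4 v2=G4 v3=G4 (P5)
bar 1: v0=A2 v1=E3 v2=C4 v3=E4 (P5)
bar 2: v0=B2 v1=D3 v2=D4 v3=A3 (m7)
bar 3: v0=C3 v1=D3 v2=B3 v3=E4 (M3)
bar 4: v0=B2 v1=D3 v2=D4 v3=D4 (m3)
bar 5: v0=D3 v1=E4 v2=C4 v3=E4 (M2)
bar 6: v0=D3 v1=B3 v2=F4 v3=F4 (m3)
bar 7: v0=C3 v1=C4 v2=G4 v3=G4 (P5)
  R1 @ bar1.0: C3/G4 P5 -> A2/E4 P5 similar
  R2 @ bar1.0: C3/C4 P8 -> A2/E3 P5 similar
  R2 @ bar1.0: C4/G4 P5 -> E3/E4 P8 similar
  R2 @ bar2.0: E3/E4 P8 -> D3/A3 P5 similar
  R3 @ bar2.0: D4 above A3
  R4 @ bar2.0: B2/A3 m7 untreated
  R3 @ bar2.1: D4 above A3
  R3 @ bar2.2: D4 above A3
  R3 @ bar2.3: D4 above A3
  R4 @ bar3.0: C3/D3 M2 untreated
  R4 @ bar3.0: C3/B3 M7 untreated
  R1 @ bar5.0: D3/D4 P8 -> E4/E4 P1 similar
  R3 @ bar5.0: E4 above C4
  R4 @ bar5.0: D3/E4 M2 untreated
  R4 @ bar5.0: D3/C4 m7 untreated
  R4 @ bar5.0: D3/E4 M2 untreated
  R7 @ bar5.0: D3->E4 leap 14st
  R3 @ bar5.1: E4 above C4
  R3 @ bar5.2: E4 above C4
  R3 @ bar5.3: E4 above C4
  R2 @ bar6.0: C4/E4 M3 -> F4/F4 P1 similar
  R1 @ bar7.0: F4/F4 P1 -> G4/G4 P1 similar
  R2 @ bar7.0: B3/F4 TT -> C4/G4 P5 similar
  R2 @ bar7.0: B3/F4 TT -> C4/G4 P5 similar

No (24 violations)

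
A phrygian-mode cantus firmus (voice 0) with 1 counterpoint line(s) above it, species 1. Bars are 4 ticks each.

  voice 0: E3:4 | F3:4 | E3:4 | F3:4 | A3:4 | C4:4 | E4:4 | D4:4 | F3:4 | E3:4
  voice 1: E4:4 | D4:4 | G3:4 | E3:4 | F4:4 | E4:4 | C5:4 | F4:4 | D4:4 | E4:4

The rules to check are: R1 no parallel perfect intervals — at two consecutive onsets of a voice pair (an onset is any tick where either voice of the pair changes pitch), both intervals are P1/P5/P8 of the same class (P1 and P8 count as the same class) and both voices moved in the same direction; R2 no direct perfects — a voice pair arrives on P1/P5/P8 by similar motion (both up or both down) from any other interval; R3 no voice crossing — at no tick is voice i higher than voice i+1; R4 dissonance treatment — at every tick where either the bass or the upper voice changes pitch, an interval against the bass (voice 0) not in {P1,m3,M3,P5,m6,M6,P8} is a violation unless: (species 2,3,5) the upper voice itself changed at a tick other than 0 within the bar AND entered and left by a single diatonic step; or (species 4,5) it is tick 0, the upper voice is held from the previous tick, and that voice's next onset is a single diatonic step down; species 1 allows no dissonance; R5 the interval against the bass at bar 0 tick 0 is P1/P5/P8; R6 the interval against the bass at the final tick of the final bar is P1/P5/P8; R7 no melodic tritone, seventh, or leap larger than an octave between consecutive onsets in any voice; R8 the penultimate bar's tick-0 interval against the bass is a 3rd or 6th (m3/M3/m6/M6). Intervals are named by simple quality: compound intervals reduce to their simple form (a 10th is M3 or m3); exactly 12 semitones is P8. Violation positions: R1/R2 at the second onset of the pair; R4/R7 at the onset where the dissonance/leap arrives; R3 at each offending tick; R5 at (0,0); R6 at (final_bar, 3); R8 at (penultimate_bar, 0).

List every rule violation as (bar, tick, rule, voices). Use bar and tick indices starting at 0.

bar 0: v0=E3 v1=E4 downbeat P8
bar 1: v0=F3 v1=D4 downbeat M6
bar 2: v0=E3 v1=G3 downbeat m3
bar 3: v0=F3 v1=E3 downbeat m2
bar 4: v0=A3 v1=F4 downbeat m6
bar 5: v0=C4 v1=E4 downbeat M3
bar 6: v0=E4 v1=C5 downbeat m6
bar 7: v0=D4 v1=F4 downbeat m3
bar 8: v0=F3 v1=D4 downbeat M6
bar 9: v0=E3 v1=E4 downbeat P8
  -> R3 @ bar 3 tick 0 v(0, 1): F3 above E3
  -> R4 @ bar 3 tick 0 v(0, 1): F3/E3 m2 untreated
  -> R3 @ bar 3 tick 1 v(0, 1): F3 above E3
  -> R3 @ bar 3 tick 2 v(0, 1): F3 above E3
  -> R3 @ bar 3 tick 3 v(0, 1): F3 above E3
  -> R7 @ bar 4 tick 0 v(1,): E3->F4 leap 13st

(3, 0, R3, (0, 1))
(3, 0, R4, (0, 1))
(3, 1, R3, (0, 1))
(3, 2, R3, (0, 1))
(3, 3, R3, (0, 1))
(4, 0, R7, (1,))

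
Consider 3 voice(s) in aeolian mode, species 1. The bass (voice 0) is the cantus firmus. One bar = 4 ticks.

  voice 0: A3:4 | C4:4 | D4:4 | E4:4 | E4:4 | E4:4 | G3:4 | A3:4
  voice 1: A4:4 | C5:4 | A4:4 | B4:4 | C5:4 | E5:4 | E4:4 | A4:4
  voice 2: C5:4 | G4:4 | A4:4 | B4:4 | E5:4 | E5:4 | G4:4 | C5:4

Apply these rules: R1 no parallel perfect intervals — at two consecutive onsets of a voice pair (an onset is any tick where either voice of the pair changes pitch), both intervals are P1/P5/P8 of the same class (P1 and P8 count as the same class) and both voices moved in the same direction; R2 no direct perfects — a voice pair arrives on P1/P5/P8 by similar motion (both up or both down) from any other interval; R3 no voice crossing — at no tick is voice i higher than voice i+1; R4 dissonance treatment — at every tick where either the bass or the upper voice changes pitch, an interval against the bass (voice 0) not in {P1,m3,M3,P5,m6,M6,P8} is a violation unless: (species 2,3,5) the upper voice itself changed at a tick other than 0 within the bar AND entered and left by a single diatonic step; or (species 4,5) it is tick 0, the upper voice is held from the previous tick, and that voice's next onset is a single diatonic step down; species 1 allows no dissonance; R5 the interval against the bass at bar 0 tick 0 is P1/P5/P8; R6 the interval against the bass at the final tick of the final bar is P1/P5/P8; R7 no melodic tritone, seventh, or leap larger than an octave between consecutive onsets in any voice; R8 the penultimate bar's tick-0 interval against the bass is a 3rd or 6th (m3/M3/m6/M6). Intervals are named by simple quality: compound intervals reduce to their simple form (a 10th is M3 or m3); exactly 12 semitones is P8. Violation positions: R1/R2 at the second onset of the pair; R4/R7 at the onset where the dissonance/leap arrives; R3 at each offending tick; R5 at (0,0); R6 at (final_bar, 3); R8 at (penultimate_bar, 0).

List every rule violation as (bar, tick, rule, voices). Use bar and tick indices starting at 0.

(0, 0, R5, (0, 2))
(1, 0, R1, (0, 1))
(1, 0, R3, (1, 2))
(1, 1, R3, (1, 2))
(1, 2, R3, (1, 2))
(1, 3, R3, (1, 2))
(2, 0, R1, (0, 2))
(3, 0, R1, (0, 1))
(3, 0, R1, (0, 2))
(3, 0, R1, (1, 2))
(6, 0, R1, (0, 2))
(6, 0, R8, (0, 2))
(7, 0, R2, (0, 1))
(7, 3, R6, (0, 2))

bar 0: v0=A3 v1=A4 v2=C5 downbeat m3
bar 1: v0=C4 v1=C5 v2=G4 downbeat P5
bar 2: v0=D4 v1=A4 v2=A4 downbeat P5
bar 3: v0=E4 v1=B4 v2=B4 downbeat P5
bar 4: v0=E4 v1=C5 v2=E5 downbeat P8
bar 5: v0=E4 v1=E5 v2=E5 downbeat P8
bar 6: v0=G3 v1=E4 v2=G4 downbeat P8
bar 7: v0=A3 v1=A4 v2=C5 downbeat m3
  -> R5 @ bar 0 tick 0 v(0, 2): opens on m3
  -> R1 @ bar 1 tick 0 v(0, 1): A3/A4 P8 -> C4/C5 P8 similar
  -> R3 @ bar 1 tick 0 v(1, 2): C5 above G4
  -> R3 @ bar 1 tick 1 v(1, 2): C5 above G4
  -> R3 @ bar 1 tick 2 v(1, 2): C5 above G4
  -> R3 @ bar 1 tick 3 v(1, 2): C5 above G4
  -> R1 @ bar 2 tick 0 v(0, 2): C4/G4 P5 -> D4/A4 P5 similar
  -> R1 @ bar 3 tick 0 v(0, 1): D4/A4 P5 -> E4/B4 P5 similar
  -> R1 @ bar 3 tick 0 v(0, 2): D4/A4 P5 -> E4/B4 P5 similar
  -> R1 @ bar 3 tick 0 v(1, 2): A4/A4 P1 -> B4/B4 P1 similar
  -> R1 @ bar 6 tick 0 v(0, 2): E4/E5 P8 -> G3/G4 P8 similar
  -> R8 @ bar 6 tick 0 v(0, 2): penult P8 not 3rd/6th
  -> R2 @ bar 7 tick 0 v(0, 1): G3/E4 M6 -> A3/A4 P8 similar
  -> R6 @ bar 7 tick 3 v(0, 2): closes on m3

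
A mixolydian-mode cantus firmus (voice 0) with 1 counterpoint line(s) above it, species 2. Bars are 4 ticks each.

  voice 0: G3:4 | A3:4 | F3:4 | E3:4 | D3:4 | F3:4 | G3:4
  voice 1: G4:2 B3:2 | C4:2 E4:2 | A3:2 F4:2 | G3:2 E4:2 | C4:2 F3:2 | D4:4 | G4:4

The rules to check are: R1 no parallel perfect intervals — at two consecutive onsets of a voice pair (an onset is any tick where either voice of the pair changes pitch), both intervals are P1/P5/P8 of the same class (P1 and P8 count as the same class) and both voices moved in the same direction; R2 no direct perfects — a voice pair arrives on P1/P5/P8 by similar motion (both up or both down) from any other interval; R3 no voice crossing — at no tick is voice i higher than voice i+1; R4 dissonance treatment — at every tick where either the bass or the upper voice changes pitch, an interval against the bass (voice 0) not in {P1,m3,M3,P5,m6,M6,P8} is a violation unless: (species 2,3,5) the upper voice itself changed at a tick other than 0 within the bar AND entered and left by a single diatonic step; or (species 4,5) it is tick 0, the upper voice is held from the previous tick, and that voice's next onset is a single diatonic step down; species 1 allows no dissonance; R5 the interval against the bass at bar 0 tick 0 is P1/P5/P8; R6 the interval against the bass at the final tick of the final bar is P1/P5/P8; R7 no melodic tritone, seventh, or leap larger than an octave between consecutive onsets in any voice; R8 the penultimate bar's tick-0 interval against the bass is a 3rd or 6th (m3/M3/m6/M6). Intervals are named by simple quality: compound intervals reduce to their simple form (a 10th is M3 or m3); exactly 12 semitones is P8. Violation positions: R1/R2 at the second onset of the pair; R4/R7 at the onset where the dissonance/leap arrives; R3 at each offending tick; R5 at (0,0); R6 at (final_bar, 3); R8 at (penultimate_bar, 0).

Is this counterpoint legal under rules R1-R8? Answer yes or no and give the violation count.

No (3 violations)

bar 0: v0=G3 v1=G4 (P8)
bar 1: v0=A3 v1=C4 (m3)
bar 2: v0=F3 v1=A3 (M3)
bar 3: v0=E3 v1=G3 (m3)
bar 4: v0=D3 v1=C4 (m7)
bar 5: v0=F3 v1=D4 (M6)
bar 6: v0=G3 v1=G4 (P8)
  R7 @ bar3.0: F4->G3 leap 10st
  R4 @ bar4.0: D3/C4 m7 untreated
  R2 @ bar6.0: F3/D4 M6 -> G3/G4 P8 similar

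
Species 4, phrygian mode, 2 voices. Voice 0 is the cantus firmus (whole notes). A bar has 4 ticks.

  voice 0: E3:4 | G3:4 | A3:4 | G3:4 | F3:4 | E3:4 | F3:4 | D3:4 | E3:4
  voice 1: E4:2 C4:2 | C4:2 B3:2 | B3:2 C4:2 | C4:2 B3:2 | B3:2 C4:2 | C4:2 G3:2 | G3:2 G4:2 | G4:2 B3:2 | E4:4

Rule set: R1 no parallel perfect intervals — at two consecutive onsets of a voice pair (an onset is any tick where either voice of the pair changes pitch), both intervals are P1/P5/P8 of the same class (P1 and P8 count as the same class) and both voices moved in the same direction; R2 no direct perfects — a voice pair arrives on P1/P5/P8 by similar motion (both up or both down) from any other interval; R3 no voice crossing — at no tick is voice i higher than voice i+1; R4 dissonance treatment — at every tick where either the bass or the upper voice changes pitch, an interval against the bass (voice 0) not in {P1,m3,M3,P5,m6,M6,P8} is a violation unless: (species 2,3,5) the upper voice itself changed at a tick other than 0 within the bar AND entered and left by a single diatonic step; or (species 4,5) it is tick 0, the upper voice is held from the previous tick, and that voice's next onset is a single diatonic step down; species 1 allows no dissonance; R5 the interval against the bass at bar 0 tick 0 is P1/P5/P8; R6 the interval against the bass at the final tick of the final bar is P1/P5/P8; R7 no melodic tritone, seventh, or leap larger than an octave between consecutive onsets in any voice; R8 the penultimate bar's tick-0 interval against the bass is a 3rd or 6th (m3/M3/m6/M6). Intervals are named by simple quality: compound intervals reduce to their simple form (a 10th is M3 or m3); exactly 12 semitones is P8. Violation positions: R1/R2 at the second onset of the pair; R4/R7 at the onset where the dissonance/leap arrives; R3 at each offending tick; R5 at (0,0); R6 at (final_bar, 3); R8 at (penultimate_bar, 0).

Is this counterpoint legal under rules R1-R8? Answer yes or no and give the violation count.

bar 0: v0=E3 v1=E4 (P8)
bar 1: v0=G3 v1=C4 (P4)
bar 2: v0=A3 v1=B3 (M2)
bar 3: v0=G3 v1=C4 (P4)
bar 4: v0=F3 v1=B3 (TT)
bar 5: v0=E3 v1=C4 (m6)
bar 6: v0=F3 v1=G3 (M2)
bar 7: v0=D3 v1=G4 (P4)
bar 8: v0=E3 v1=E4 (P8)
  R4 @ bar2.0: A3/B3 M2 untreated
  R4 @ bar4.0: F3/B3 TT untreated
  R4 @ bar6.0: F3/G3 M2 untreated
  R4 @ bar6.2: F3/G4 M2 untreated
  R4 @ bar7.0: D3/G4 P4 untreated
  R8 @ bar7.0: penult P4 not 3rd/6th
  R2 @ bar8.0: D3/B3 M6 -> E3/E4 P8 similar

No (7 violations)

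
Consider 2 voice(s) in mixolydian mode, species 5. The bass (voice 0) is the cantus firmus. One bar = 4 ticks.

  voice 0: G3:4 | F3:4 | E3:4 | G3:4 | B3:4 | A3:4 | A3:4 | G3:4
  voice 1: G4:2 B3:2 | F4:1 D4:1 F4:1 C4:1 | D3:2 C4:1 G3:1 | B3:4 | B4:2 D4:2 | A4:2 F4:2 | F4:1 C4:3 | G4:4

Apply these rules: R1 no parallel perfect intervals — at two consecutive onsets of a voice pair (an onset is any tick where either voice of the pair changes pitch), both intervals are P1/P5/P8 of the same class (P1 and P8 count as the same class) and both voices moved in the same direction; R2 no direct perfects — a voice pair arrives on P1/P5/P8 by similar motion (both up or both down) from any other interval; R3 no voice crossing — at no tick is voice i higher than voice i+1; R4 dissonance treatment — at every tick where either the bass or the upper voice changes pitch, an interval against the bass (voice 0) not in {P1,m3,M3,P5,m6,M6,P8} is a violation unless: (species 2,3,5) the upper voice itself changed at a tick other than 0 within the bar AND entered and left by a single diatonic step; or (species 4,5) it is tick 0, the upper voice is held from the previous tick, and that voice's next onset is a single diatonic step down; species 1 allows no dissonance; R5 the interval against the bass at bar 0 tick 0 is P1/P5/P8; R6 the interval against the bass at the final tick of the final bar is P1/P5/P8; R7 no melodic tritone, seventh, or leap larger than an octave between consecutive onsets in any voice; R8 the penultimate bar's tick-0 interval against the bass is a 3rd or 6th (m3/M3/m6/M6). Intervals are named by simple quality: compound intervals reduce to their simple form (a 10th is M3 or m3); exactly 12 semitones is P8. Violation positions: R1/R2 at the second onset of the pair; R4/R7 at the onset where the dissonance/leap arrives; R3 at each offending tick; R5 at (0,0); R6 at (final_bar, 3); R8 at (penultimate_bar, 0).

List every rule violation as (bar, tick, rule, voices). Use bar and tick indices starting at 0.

(1, 0, R7, (1,))
(2, 0, R3, (0, 1))
(2, 0, R4, (0, 1))
(2, 0, R7, (1,))
(2, 1, R3, (0, 1))
(2, 2, R7, (1,))
(4, 0, R2, (0, 1))

bar 0: v0=G3 v1=G4 downbeat P8
bar 1: v0=F3 v1=F4 downbeat P8
bar 2: v0=E3 v1=D3 downbeat M2
bar 3: v0=G3 v1=B3 downbeat M3
bar 4: v0=B3 v1=B4 downbeat P8
bar 5: v0=A3 v1=A4 downbeat P8
bar 6: v0=A3 v1=F4 downbeat m6
bar 7: v0=G3 v1=G4 downbeat P8
  -> R7 @ bar 1 tick 0 v(1,): B3->F4 leap 6st
  -> R3 @ bar 2 tick 0 v(0, 1): E3 above D3
  -> R4 @ bar 2 tick 0 v(0, 1): E3/D3 M2 untreated
  -> R7 @ bar 2 tick 0 v(1,): C4->D3 leap 10st
  -> R3 @ bar 2 tick 1 v(0, 1): E3 above D3
  -> R7 @ bar 2 tick 2 v(1,): D3->C4 leap 10st
  -> R2 @ bar 4 tick 0 v(0, 1): G3/B3 M3 -> B3/B4 P8 similar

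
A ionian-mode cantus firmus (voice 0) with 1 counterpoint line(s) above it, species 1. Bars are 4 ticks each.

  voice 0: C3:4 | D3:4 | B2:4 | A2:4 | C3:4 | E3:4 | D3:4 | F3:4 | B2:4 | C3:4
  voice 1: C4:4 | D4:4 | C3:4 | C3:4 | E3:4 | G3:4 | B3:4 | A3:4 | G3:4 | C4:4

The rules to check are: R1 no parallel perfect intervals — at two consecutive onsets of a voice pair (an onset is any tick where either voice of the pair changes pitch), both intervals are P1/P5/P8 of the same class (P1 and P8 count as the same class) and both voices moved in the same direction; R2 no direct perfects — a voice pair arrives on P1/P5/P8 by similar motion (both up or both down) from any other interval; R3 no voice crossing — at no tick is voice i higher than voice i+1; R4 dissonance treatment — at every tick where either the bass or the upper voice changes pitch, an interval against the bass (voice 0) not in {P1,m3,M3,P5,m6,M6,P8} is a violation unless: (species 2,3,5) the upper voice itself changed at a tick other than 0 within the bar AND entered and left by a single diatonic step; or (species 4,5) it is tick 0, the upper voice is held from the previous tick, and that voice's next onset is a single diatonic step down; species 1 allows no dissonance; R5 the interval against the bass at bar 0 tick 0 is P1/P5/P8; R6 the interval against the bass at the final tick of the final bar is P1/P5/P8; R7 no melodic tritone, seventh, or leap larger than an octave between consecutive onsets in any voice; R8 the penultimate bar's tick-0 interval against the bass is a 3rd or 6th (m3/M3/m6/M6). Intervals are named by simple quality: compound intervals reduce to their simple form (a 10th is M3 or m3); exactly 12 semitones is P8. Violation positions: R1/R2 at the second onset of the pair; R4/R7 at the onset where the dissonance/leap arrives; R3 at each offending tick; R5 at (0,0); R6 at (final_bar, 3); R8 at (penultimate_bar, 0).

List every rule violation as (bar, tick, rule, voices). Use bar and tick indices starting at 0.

bar 0: v0=C3 v1=C4 downbeat P8
bar 1: v0=D3 v1=D4 downbeat P8
bar 2: v0=B2 v1=C3 downbeat m2
bar 3: v0=A2 v1=C3 downbeat m3
bar 4: v0=C3 v1=E3 downbeat M3
bar 5: v0=E3 v1=G3 downbeat m3
bar 6: v0=D3 v1=B3 downbeat M6
bar 7: v0=F3 v1=A3 downbeat M3
bar 8: v0=B2 v1=G3 downbeat m6
bar 9: v0=C3 v1=C4 downbeat P8
  -> R1 @ bar 1 tick 0 v(0, 1): C3/C4 P8 -> D3/D4 P8 similar
  -> R4 @ bar 2 tick 0 v(0, 1): B2/C3 m2 untreated
  -> R7 @ bar 2 tick 0 v(1,): D4->C3 leap 14st
  -> R7 @ bar 8 tick 0 v(0,): F3->B2 leap 6st
  -> R2 @ bar 9 tick 0 v(0, 1): B2/G3 m6 -> C3/C4 P8 similar

(1, 0, R1, (0, 1))
(2, 0, R4, (0, 1))
(2, 0, R7, (1,))
(8, 0, R7, (0,))
(9, 0, R2, (0, 1))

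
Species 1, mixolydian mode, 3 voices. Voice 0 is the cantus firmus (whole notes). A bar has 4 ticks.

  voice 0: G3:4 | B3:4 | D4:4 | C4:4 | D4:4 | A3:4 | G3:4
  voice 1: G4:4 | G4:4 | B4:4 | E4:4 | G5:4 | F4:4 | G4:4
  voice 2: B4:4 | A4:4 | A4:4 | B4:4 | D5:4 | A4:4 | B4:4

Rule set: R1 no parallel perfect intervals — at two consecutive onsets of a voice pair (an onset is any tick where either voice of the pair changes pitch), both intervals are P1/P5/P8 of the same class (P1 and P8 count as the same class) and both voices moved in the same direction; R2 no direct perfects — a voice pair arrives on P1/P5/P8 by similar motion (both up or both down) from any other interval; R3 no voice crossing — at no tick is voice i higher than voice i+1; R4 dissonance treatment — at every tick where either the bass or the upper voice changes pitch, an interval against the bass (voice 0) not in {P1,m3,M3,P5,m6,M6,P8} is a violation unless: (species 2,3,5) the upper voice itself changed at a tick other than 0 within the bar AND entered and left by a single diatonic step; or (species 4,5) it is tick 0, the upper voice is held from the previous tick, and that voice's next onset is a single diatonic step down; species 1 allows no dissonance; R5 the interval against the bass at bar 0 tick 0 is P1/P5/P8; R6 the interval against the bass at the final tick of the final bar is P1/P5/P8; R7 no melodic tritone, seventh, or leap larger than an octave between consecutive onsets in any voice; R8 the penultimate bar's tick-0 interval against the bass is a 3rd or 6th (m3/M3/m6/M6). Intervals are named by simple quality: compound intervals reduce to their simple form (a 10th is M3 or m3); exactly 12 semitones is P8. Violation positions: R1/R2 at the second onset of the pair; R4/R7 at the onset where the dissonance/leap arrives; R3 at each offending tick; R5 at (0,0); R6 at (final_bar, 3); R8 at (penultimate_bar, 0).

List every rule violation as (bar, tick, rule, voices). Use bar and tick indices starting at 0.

bar 0: v0=G3 v1=G4 v2=B4 downbeat M3
bar 1: v0=B3 v1=G4 v2=A4 downbeat m7
bar 2: v0=D4 v1=B4 v2=A4 downbeat P5
bar 3: v0=C4 v1=E4 v2=B4 downbeat M7
bar 4: v0=D4 v1=G5 v2=D5 downbeat P8
bar 5: v0=A3 v1=F4 v2=A4 downbeat P8
bar 6: v0=G3 v1=G4 v2=B4 downbeat M3
  -> R5 @ bar 0 tick 0 v(0, 2): opens on M3
  -> R4 @ bar 1 tick 0 v(0, 2): B3/A4 m7 untreated
  -> R3 @ bar 2 tick 0 v(1, 2): B4 above A4
  -> R3 @ bar 2 tick 1 v(1, 2): B4 above A4
  -> R3 @ bar 2 tick 2 v(1, 2): B4 above A4
  -> R3 @ bar 2 tick 3 v(1, 2): B4 above A4
  -> R4 @ bar 3 tick 0 v(0, 2): C4/B4 M7 untreated
  -> R2 @ bar 4 tick 0 v(0, 2): C4/B4 M7 -> D4/D5 P8 similar
  -> R3 @ bar 4 tick 0 v(1, 2): G5 above D5
  -> R4 @ bar 4 tick 0 v(0, 1): D4/G5 P4 untreated
  -> R7 @ bar 4 tick 0 v(1,): E4->G5 leap 15st
  -> R3 @ bar 4 tick 1 v(1, 2): G5 above D5
  -> R3 @ bar 4 tick 2 v(1, 2): G5 above D5
  -> R3 @ bar 4 tick 3 v(1, 2): G5 above D5
  -> R1 @ bar 5 tick 0 v(0, 2): D4/D5 P8 -> A3/A4 P8 similar
  -> R7 @ bar 5 tick 0 v(1,): G5->F4 leap 14st
  -> R8 @ bar 5 tick 0 v(0, 2): penult P8 not 3rd/6th
  -> R6 @ bar 6 tick 3 v(0, 2): closes on M3

(0, 0, R5, (0, 2))
(1, 0, R4, (0, 2))
(2, 0, R3, (1, 2))
(2, 1, R3, (1, 2))
(2, 2, R3, (1, 2))
(2, 3, R3, (1, 2))
(3, 0, R4, (0, 2))
(4, 0, R2, (0, 2))
(4, 0, R3, (1, 2))
(4, 0, R4, (0, 1))
(4, 0, R7, (1,))
(4, 1, R3, (1, 2))
(4, 2, R3, (1, 2))
(4, 3, R3, (1, 2))
(5, 0, R1, (0, 2))
(5, 0, R7, (1,))
(5, 0, R8, (0, 2))
(6, 3, R6, (0, 2))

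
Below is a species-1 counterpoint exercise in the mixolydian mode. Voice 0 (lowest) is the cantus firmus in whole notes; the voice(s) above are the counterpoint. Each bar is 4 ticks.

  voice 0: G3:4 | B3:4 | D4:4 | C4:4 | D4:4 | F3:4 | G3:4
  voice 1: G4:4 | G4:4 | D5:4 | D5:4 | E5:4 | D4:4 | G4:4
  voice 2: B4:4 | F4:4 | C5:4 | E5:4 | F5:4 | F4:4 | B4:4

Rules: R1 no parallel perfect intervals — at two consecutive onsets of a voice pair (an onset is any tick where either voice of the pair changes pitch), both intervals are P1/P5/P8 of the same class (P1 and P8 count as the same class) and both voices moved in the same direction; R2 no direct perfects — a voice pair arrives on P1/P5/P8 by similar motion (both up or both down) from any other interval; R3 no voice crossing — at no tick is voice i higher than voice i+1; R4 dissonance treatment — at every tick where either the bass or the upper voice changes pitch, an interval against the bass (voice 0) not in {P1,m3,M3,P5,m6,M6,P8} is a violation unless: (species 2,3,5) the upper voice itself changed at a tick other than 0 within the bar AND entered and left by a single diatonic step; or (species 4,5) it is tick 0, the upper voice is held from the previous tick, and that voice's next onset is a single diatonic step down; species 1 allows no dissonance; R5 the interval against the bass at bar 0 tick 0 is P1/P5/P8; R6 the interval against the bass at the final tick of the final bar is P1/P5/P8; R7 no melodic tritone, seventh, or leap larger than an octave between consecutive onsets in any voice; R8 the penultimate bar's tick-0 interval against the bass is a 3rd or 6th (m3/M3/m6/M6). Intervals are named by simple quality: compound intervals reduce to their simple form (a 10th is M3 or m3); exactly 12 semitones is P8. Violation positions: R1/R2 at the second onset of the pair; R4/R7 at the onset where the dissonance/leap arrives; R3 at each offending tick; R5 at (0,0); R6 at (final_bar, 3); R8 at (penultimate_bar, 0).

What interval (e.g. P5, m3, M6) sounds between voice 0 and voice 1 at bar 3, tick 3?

M2

voice 0=C4 voice 1=D5 -> M2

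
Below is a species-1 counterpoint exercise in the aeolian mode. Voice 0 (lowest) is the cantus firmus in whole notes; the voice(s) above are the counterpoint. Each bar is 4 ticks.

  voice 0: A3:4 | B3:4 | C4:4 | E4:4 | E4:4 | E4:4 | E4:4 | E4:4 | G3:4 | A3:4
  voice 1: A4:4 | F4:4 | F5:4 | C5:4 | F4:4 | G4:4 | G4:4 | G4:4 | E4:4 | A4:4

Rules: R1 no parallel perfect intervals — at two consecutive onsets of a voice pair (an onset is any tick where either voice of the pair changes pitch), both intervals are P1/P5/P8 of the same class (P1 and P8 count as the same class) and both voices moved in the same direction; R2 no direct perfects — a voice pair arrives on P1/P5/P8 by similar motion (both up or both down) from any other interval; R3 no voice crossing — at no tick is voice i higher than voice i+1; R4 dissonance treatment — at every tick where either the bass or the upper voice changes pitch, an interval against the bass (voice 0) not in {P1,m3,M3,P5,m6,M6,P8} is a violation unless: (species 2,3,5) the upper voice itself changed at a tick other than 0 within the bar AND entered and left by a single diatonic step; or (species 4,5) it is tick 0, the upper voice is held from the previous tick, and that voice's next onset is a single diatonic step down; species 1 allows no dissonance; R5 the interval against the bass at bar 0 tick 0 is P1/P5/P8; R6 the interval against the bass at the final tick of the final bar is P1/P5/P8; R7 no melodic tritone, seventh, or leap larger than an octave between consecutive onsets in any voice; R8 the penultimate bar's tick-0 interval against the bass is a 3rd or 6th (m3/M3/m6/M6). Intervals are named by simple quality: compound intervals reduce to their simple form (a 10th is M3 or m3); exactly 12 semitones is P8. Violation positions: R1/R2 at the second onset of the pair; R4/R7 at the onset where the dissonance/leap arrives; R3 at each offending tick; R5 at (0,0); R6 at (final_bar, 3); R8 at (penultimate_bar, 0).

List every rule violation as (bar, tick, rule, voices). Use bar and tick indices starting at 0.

(1, 0, R4, (0, 1))
(2, 0, R4, (0, 1))
(4, 0, R4, (0, 1))
(9, 0, R2, (0, 1))

bar 0: v0=A3 v1=A4 downbeat P8
bar 1: v0=B3 v1=F4 downbeat TT
bar 2: v0=C4 v1=F5 downbeat P4
bar 3: v0=E4 v1=C5 downbeat m6
bar 4: v0=E4 v1=F4 downbeat m2
bar 5: v0=E4 v1=G4 downbeat m3
bar 6: v0=E4 v1=G4 downbeat m3
bar 7: v0=E4 v1=G4 downbeat m3
bar 8: v0=G3 v1=E4 downbeat M6
bar 9: v0=A3 v1=A4 downbeat P8
  -> R4 @ bar 1 tick 0 v(0, 1): B3/F4 TT untreated
  -> R4 @ bar 2 tick 0 v(0, 1): C4/F5 P4 untreated
  -> R4 @ bar 4 tick 0 v(0, 1): E4/F4 m2 untreated
  -> R2 @ bar 9 tick 0 v(0, 1): G3/E4 M6 -> A3/A4 P8 similar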